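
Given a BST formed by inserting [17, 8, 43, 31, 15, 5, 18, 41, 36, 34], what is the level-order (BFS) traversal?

Tree insertion order: [17, 8, 43, 31, 15, 5, 18, 41, 36, 34]
Tree (level-order array): [17, 8, 43, 5, 15, 31, None, None, None, None, None, 18, 41, None, None, 36, None, 34]
BFS from the root, enqueuing left then right child of each popped node:
  queue [17] -> pop 17, enqueue [8, 43], visited so far: [17]
  queue [8, 43] -> pop 8, enqueue [5, 15], visited so far: [17, 8]
  queue [43, 5, 15] -> pop 43, enqueue [31], visited so far: [17, 8, 43]
  queue [5, 15, 31] -> pop 5, enqueue [none], visited so far: [17, 8, 43, 5]
  queue [15, 31] -> pop 15, enqueue [none], visited so far: [17, 8, 43, 5, 15]
  queue [31] -> pop 31, enqueue [18, 41], visited so far: [17, 8, 43, 5, 15, 31]
  queue [18, 41] -> pop 18, enqueue [none], visited so far: [17, 8, 43, 5, 15, 31, 18]
  queue [41] -> pop 41, enqueue [36], visited so far: [17, 8, 43, 5, 15, 31, 18, 41]
  queue [36] -> pop 36, enqueue [34], visited so far: [17, 8, 43, 5, 15, 31, 18, 41, 36]
  queue [34] -> pop 34, enqueue [none], visited so far: [17, 8, 43, 5, 15, 31, 18, 41, 36, 34]
Result: [17, 8, 43, 5, 15, 31, 18, 41, 36, 34]


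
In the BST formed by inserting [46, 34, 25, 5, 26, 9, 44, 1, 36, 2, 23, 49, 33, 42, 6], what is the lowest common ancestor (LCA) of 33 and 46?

Tree insertion order: [46, 34, 25, 5, 26, 9, 44, 1, 36, 2, 23, 49, 33, 42, 6]
Tree (level-order array): [46, 34, 49, 25, 44, None, None, 5, 26, 36, None, 1, 9, None, 33, None, 42, None, 2, 6, 23]
In a BST, the LCA of p=33, q=46 is the first node v on the
root-to-leaf path with p <= v <= q (go left if both < v, right if both > v).
Walk from root:
  at 46: 33 <= 46 <= 46, this is the LCA
LCA = 46


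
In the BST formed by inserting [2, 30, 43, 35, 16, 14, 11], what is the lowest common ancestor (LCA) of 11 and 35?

Tree insertion order: [2, 30, 43, 35, 16, 14, 11]
Tree (level-order array): [2, None, 30, 16, 43, 14, None, 35, None, 11]
In a BST, the LCA of p=11, q=35 is the first node v on the
root-to-leaf path with p <= v <= q (go left if both < v, right if both > v).
Walk from root:
  at 2: both 11 and 35 > 2, go right
  at 30: 11 <= 30 <= 35, this is the LCA
LCA = 30


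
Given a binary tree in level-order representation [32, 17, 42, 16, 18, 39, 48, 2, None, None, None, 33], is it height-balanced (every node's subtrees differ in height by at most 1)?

Tree (level-order array): [32, 17, 42, 16, 18, 39, 48, 2, None, None, None, 33]
Definition: a tree is height-balanced if, at every node, |h(left) - h(right)| <= 1 (empty subtree has height -1).
Bottom-up per-node check:
  node 2: h_left=-1, h_right=-1, diff=0 [OK], height=0
  node 16: h_left=0, h_right=-1, diff=1 [OK], height=1
  node 18: h_left=-1, h_right=-1, diff=0 [OK], height=0
  node 17: h_left=1, h_right=0, diff=1 [OK], height=2
  node 33: h_left=-1, h_right=-1, diff=0 [OK], height=0
  node 39: h_left=0, h_right=-1, diff=1 [OK], height=1
  node 48: h_left=-1, h_right=-1, diff=0 [OK], height=0
  node 42: h_left=1, h_right=0, diff=1 [OK], height=2
  node 32: h_left=2, h_right=2, diff=0 [OK], height=3
All nodes satisfy the balance condition.
Result: Balanced


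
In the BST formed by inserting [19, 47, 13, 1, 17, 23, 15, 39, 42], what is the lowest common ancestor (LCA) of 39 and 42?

Tree insertion order: [19, 47, 13, 1, 17, 23, 15, 39, 42]
Tree (level-order array): [19, 13, 47, 1, 17, 23, None, None, None, 15, None, None, 39, None, None, None, 42]
In a BST, the LCA of p=39, q=42 is the first node v on the
root-to-leaf path with p <= v <= q (go left if both < v, right if both > v).
Walk from root:
  at 19: both 39 and 42 > 19, go right
  at 47: both 39 and 42 < 47, go left
  at 23: both 39 and 42 > 23, go right
  at 39: 39 <= 39 <= 42, this is the LCA
LCA = 39


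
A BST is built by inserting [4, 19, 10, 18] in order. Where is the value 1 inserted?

Starting tree (level order): [4, None, 19, 10, None, None, 18]
Insertion path: 4
Result: insert 1 as left child of 4
Final tree (level order): [4, 1, 19, None, None, 10, None, None, 18]


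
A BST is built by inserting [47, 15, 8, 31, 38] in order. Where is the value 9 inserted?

Starting tree (level order): [47, 15, None, 8, 31, None, None, None, 38]
Insertion path: 47 -> 15 -> 8
Result: insert 9 as right child of 8
Final tree (level order): [47, 15, None, 8, 31, None, 9, None, 38]


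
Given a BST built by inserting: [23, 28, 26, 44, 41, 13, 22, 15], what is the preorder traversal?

Tree insertion order: [23, 28, 26, 44, 41, 13, 22, 15]
Tree (level-order array): [23, 13, 28, None, 22, 26, 44, 15, None, None, None, 41]
Preorder traversal: [23, 13, 22, 15, 28, 26, 44, 41]


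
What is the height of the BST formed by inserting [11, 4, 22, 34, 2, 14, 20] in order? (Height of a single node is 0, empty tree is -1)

Insertion order: [11, 4, 22, 34, 2, 14, 20]
Tree (level-order array): [11, 4, 22, 2, None, 14, 34, None, None, None, 20]
Compute height bottom-up (empty subtree = -1):
  height(2) = 1 + max(-1, -1) = 0
  height(4) = 1 + max(0, -1) = 1
  height(20) = 1 + max(-1, -1) = 0
  height(14) = 1 + max(-1, 0) = 1
  height(34) = 1 + max(-1, -1) = 0
  height(22) = 1 + max(1, 0) = 2
  height(11) = 1 + max(1, 2) = 3
Height = 3


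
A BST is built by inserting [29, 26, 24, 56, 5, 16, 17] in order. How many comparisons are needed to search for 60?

Search path for 60: 29 -> 56
Found: False
Comparisons: 2


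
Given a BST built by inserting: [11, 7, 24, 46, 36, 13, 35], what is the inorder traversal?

Tree insertion order: [11, 7, 24, 46, 36, 13, 35]
Tree (level-order array): [11, 7, 24, None, None, 13, 46, None, None, 36, None, 35]
Inorder traversal: [7, 11, 13, 24, 35, 36, 46]


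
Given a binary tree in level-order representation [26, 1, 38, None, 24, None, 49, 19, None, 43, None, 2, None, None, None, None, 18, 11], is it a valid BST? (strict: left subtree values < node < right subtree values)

Level-order array: [26, 1, 38, None, 24, None, 49, 19, None, 43, None, 2, None, None, None, None, 18, 11]
Validate using subtree bounds (lo, hi): at each node, require lo < value < hi,
then recurse left with hi=value and right with lo=value.
Preorder trace (stopping at first violation):
  at node 26 with bounds (-inf, +inf): OK
  at node 1 with bounds (-inf, 26): OK
  at node 24 with bounds (1, 26): OK
  at node 19 with bounds (1, 24): OK
  at node 2 with bounds (1, 19): OK
  at node 18 with bounds (2, 19): OK
  at node 11 with bounds (2, 18): OK
  at node 38 with bounds (26, +inf): OK
  at node 49 with bounds (38, +inf): OK
  at node 43 with bounds (38, 49): OK
No violation found at any node.
Result: Valid BST


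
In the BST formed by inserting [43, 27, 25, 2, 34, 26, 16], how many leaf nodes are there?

Tree built from: [43, 27, 25, 2, 34, 26, 16]
Tree (level-order array): [43, 27, None, 25, 34, 2, 26, None, None, None, 16]
Rule: A leaf has 0 children.
Per-node child counts:
  node 43: 1 child(ren)
  node 27: 2 child(ren)
  node 25: 2 child(ren)
  node 2: 1 child(ren)
  node 16: 0 child(ren)
  node 26: 0 child(ren)
  node 34: 0 child(ren)
Matching nodes: [16, 26, 34]
Count of leaf nodes: 3


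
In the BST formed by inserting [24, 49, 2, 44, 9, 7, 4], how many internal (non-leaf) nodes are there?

Tree built from: [24, 49, 2, 44, 9, 7, 4]
Tree (level-order array): [24, 2, 49, None, 9, 44, None, 7, None, None, None, 4]
Rule: An internal node has at least one child.
Per-node child counts:
  node 24: 2 child(ren)
  node 2: 1 child(ren)
  node 9: 1 child(ren)
  node 7: 1 child(ren)
  node 4: 0 child(ren)
  node 49: 1 child(ren)
  node 44: 0 child(ren)
Matching nodes: [24, 2, 9, 7, 49]
Count of internal (non-leaf) nodes: 5


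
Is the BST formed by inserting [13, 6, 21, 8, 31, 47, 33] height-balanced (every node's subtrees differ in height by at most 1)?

Tree (level-order array): [13, 6, 21, None, 8, None, 31, None, None, None, 47, 33]
Definition: a tree is height-balanced if, at every node, |h(left) - h(right)| <= 1 (empty subtree has height -1).
Bottom-up per-node check:
  node 8: h_left=-1, h_right=-1, diff=0 [OK], height=0
  node 6: h_left=-1, h_right=0, diff=1 [OK], height=1
  node 33: h_left=-1, h_right=-1, diff=0 [OK], height=0
  node 47: h_left=0, h_right=-1, diff=1 [OK], height=1
  node 31: h_left=-1, h_right=1, diff=2 [FAIL (|-1-1|=2 > 1)], height=2
  node 21: h_left=-1, h_right=2, diff=3 [FAIL (|-1-2|=3 > 1)], height=3
  node 13: h_left=1, h_right=3, diff=2 [FAIL (|1-3|=2 > 1)], height=4
Node 31 violates the condition: |-1 - 1| = 2 > 1.
Result: Not balanced


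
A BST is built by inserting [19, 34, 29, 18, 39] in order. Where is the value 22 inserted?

Starting tree (level order): [19, 18, 34, None, None, 29, 39]
Insertion path: 19 -> 34 -> 29
Result: insert 22 as left child of 29
Final tree (level order): [19, 18, 34, None, None, 29, 39, 22]


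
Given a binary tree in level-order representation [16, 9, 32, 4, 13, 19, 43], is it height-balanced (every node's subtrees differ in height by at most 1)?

Tree (level-order array): [16, 9, 32, 4, 13, 19, 43]
Definition: a tree is height-balanced if, at every node, |h(left) - h(right)| <= 1 (empty subtree has height -1).
Bottom-up per-node check:
  node 4: h_left=-1, h_right=-1, diff=0 [OK], height=0
  node 13: h_left=-1, h_right=-1, diff=0 [OK], height=0
  node 9: h_left=0, h_right=0, diff=0 [OK], height=1
  node 19: h_left=-1, h_right=-1, diff=0 [OK], height=0
  node 43: h_left=-1, h_right=-1, diff=0 [OK], height=0
  node 32: h_left=0, h_right=0, diff=0 [OK], height=1
  node 16: h_left=1, h_right=1, diff=0 [OK], height=2
All nodes satisfy the balance condition.
Result: Balanced


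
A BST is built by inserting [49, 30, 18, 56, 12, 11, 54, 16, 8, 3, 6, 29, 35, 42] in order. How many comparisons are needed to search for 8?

Search path for 8: 49 -> 30 -> 18 -> 12 -> 11 -> 8
Found: True
Comparisons: 6


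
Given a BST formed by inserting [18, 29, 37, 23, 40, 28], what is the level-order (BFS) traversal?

Tree insertion order: [18, 29, 37, 23, 40, 28]
Tree (level-order array): [18, None, 29, 23, 37, None, 28, None, 40]
BFS from the root, enqueuing left then right child of each popped node:
  queue [18] -> pop 18, enqueue [29], visited so far: [18]
  queue [29] -> pop 29, enqueue [23, 37], visited so far: [18, 29]
  queue [23, 37] -> pop 23, enqueue [28], visited so far: [18, 29, 23]
  queue [37, 28] -> pop 37, enqueue [40], visited so far: [18, 29, 23, 37]
  queue [28, 40] -> pop 28, enqueue [none], visited so far: [18, 29, 23, 37, 28]
  queue [40] -> pop 40, enqueue [none], visited so far: [18, 29, 23, 37, 28, 40]
Result: [18, 29, 23, 37, 28, 40]


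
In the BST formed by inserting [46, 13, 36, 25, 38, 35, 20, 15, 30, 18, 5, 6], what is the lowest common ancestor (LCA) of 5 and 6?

Tree insertion order: [46, 13, 36, 25, 38, 35, 20, 15, 30, 18, 5, 6]
Tree (level-order array): [46, 13, None, 5, 36, None, 6, 25, 38, None, None, 20, 35, None, None, 15, None, 30, None, None, 18]
In a BST, the LCA of p=5, q=6 is the first node v on the
root-to-leaf path with p <= v <= q (go left if both < v, right if both > v).
Walk from root:
  at 46: both 5 and 6 < 46, go left
  at 13: both 5 and 6 < 13, go left
  at 5: 5 <= 5 <= 6, this is the LCA
LCA = 5


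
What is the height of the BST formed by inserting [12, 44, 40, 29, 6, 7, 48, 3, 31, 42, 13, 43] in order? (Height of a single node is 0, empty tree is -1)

Insertion order: [12, 44, 40, 29, 6, 7, 48, 3, 31, 42, 13, 43]
Tree (level-order array): [12, 6, 44, 3, 7, 40, 48, None, None, None, None, 29, 42, None, None, 13, 31, None, 43]
Compute height bottom-up (empty subtree = -1):
  height(3) = 1 + max(-1, -1) = 0
  height(7) = 1 + max(-1, -1) = 0
  height(6) = 1 + max(0, 0) = 1
  height(13) = 1 + max(-1, -1) = 0
  height(31) = 1 + max(-1, -1) = 0
  height(29) = 1 + max(0, 0) = 1
  height(43) = 1 + max(-1, -1) = 0
  height(42) = 1 + max(-1, 0) = 1
  height(40) = 1 + max(1, 1) = 2
  height(48) = 1 + max(-1, -1) = 0
  height(44) = 1 + max(2, 0) = 3
  height(12) = 1 + max(1, 3) = 4
Height = 4


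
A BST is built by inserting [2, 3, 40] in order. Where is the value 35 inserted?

Starting tree (level order): [2, None, 3, None, 40]
Insertion path: 2 -> 3 -> 40
Result: insert 35 as left child of 40
Final tree (level order): [2, None, 3, None, 40, 35]


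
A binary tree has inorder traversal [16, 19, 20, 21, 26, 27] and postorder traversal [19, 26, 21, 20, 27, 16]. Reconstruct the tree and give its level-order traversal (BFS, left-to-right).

Inorder:   [16, 19, 20, 21, 26, 27]
Postorder: [19, 26, 21, 20, 27, 16]
Algorithm: postorder visits root last, so walk postorder right-to-left;
each value is the root of the current inorder slice — split it at that
value, recurse on the right subtree first, then the left.
Recursive splits:
  root=16; inorder splits into left=[], right=[19, 20, 21, 26, 27]
  root=27; inorder splits into left=[19, 20, 21, 26], right=[]
  root=20; inorder splits into left=[19], right=[21, 26]
  root=21; inorder splits into left=[], right=[26]
  root=26; inorder splits into left=[], right=[]
  root=19; inorder splits into left=[], right=[]
Reconstructed level-order: [16, 27, 20, 19, 21, 26]


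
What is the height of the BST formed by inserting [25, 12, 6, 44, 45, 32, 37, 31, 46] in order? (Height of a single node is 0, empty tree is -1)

Insertion order: [25, 12, 6, 44, 45, 32, 37, 31, 46]
Tree (level-order array): [25, 12, 44, 6, None, 32, 45, None, None, 31, 37, None, 46]
Compute height bottom-up (empty subtree = -1):
  height(6) = 1 + max(-1, -1) = 0
  height(12) = 1 + max(0, -1) = 1
  height(31) = 1 + max(-1, -1) = 0
  height(37) = 1 + max(-1, -1) = 0
  height(32) = 1 + max(0, 0) = 1
  height(46) = 1 + max(-1, -1) = 0
  height(45) = 1 + max(-1, 0) = 1
  height(44) = 1 + max(1, 1) = 2
  height(25) = 1 + max(1, 2) = 3
Height = 3


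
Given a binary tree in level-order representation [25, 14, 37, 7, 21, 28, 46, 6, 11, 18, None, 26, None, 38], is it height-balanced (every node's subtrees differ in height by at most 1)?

Tree (level-order array): [25, 14, 37, 7, 21, 28, 46, 6, 11, 18, None, 26, None, 38]
Definition: a tree is height-balanced if, at every node, |h(left) - h(right)| <= 1 (empty subtree has height -1).
Bottom-up per-node check:
  node 6: h_left=-1, h_right=-1, diff=0 [OK], height=0
  node 11: h_left=-1, h_right=-1, diff=0 [OK], height=0
  node 7: h_left=0, h_right=0, diff=0 [OK], height=1
  node 18: h_left=-1, h_right=-1, diff=0 [OK], height=0
  node 21: h_left=0, h_right=-1, diff=1 [OK], height=1
  node 14: h_left=1, h_right=1, diff=0 [OK], height=2
  node 26: h_left=-1, h_right=-1, diff=0 [OK], height=0
  node 28: h_left=0, h_right=-1, diff=1 [OK], height=1
  node 38: h_left=-1, h_right=-1, diff=0 [OK], height=0
  node 46: h_left=0, h_right=-1, diff=1 [OK], height=1
  node 37: h_left=1, h_right=1, diff=0 [OK], height=2
  node 25: h_left=2, h_right=2, diff=0 [OK], height=3
All nodes satisfy the balance condition.
Result: Balanced


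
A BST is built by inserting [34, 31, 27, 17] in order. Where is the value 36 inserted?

Starting tree (level order): [34, 31, None, 27, None, 17]
Insertion path: 34
Result: insert 36 as right child of 34
Final tree (level order): [34, 31, 36, 27, None, None, None, 17]


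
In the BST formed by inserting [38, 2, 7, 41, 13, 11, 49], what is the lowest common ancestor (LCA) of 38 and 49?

Tree insertion order: [38, 2, 7, 41, 13, 11, 49]
Tree (level-order array): [38, 2, 41, None, 7, None, 49, None, 13, None, None, 11]
In a BST, the LCA of p=38, q=49 is the first node v on the
root-to-leaf path with p <= v <= q (go left if both < v, right if both > v).
Walk from root:
  at 38: 38 <= 38 <= 49, this is the LCA
LCA = 38


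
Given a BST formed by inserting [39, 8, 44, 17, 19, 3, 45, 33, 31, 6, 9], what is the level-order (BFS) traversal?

Tree insertion order: [39, 8, 44, 17, 19, 3, 45, 33, 31, 6, 9]
Tree (level-order array): [39, 8, 44, 3, 17, None, 45, None, 6, 9, 19, None, None, None, None, None, None, None, 33, 31]
BFS from the root, enqueuing left then right child of each popped node:
  queue [39] -> pop 39, enqueue [8, 44], visited so far: [39]
  queue [8, 44] -> pop 8, enqueue [3, 17], visited so far: [39, 8]
  queue [44, 3, 17] -> pop 44, enqueue [45], visited so far: [39, 8, 44]
  queue [3, 17, 45] -> pop 3, enqueue [6], visited so far: [39, 8, 44, 3]
  queue [17, 45, 6] -> pop 17, enqueue [9, 19], visited so far: [39, 8, 44, 3, 17]
  queue [45, 6, 9, 19] -> pop 45, enqueue [none], visited so far: [39, 8, 44, 3, 17, 45]
  queue [6, 9, 19] -> pop 6, enqueue [none], visited so far: [39, 8, 44, 3, 17, 45, 6]
  queue [9, 19] -> pop 9, enqueue [none], visited so far: [39, 8, 44, 3, 17, 45, 6, 9]
  queue [19] -> pop 19, enqueue [33], visited so far: [39, 8, 44, 3, 17, 45, 6, 9, 19]
  queue [33] -> pop 33, enqueue [31], visited so far: [39, 8, 44, 3, 17, 45, 6, 9, 19, 33]
  queue [31] -> pop 31, enqueue [none], visited so far: [39, 8, 44, 3, 17, 45, 6, 9, 19, 33, 31]
Result: [39, 8, 44, 3, 17, 45, 6, 9, 19, 33, 31]


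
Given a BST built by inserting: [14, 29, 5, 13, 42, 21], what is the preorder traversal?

Tree insertion order: [14, 29, 5, 13, 42, 21]
Tree (level-order array): [14, 5, 29, None, 13, 21, 42]
Preorder traversal: [14, 5, 13, 29, 21, 42]


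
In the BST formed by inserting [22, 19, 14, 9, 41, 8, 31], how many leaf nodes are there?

Tree built from: [22, 19, 14, 9, 41, 8, 31]
Tree (level-order array): [22, 19, 41, 14, None, 31, None, 9, None, None, None, 8]
Rule: A leaf has 0 children.
Per-node child counts:
  node 22: 2 child(ren)
  node 19: 1 child(ren)
  node 14: 1 child(ren)
  node 9: 1 child(ren)
  node 8: 0 child(ren)
  node 41: 1 child(ren)
  node 31: 0 child(ren)
Matching nodes: [8, 31]
Count of leaf nodes: 2


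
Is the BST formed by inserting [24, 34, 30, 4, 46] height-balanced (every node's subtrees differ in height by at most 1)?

Tree (level-order array): [24, 4, 34, None, None, 30, 46]
Definition: a tree is height-balanced if, at every node, |h(left) - h(right)| <= 1 (empty subtree has height -1).
Bottom-up per-node check:
  node 4: h_left=-1, h_right=-1, diff=0 [OK], height=0
  node 30: h_left=-1, h_right=-1, diff=0 [OK], height=0
  node 46: h_left=-1, h_right=-1, diff=0 [OK], height=0
  node 34: h_left=0, h_right=0, diff=0 [OK], height=1
  node 24: h_left=0, h_right=1, diff=1 [OK], height=2
All nodes satisfy the balance condition.
Result: Balanced


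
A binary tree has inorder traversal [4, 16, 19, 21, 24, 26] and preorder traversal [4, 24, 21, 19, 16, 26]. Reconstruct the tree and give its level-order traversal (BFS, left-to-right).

Inorder:  [4, 16, 19, 21, 24, 26]
Preorder: [4, 24, 21, 19, 16, 26]
Algorithm: preorder visits root first, so consume preorder in order;
for each root, split the current inorder slice at that value into
left-subtree inorder and right-subtree inorder, then recurse.
Recursive splits:
  root=4; inorder splits into left=[], right=[16, 19, 21, 24, 26]
  root=24; inorder splits into left=[16, 19, 21], right=[26]
  root=21; inorder splits into left=[16, 19], right=[]
  root=19; inorder splits into left=[16], right=[]
  root=16; inorder splits into left=[], right=[]
  root=26; inorder splits into left=[], right=[]
Reconstructed level-order: [4, 24, 21, 26, 19, 16]


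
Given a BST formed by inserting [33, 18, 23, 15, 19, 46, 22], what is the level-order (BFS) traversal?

Tree insertion order: [33, 18, 23, 15, 19, 46, 22]
Tree (level-order array): [33, 18, 46, 15, 23, None, None, None, None, 19, None, None, 22]
BFS from the root, enqueuing left then right child of each popped node:
  queue [33] -> pop 33, enqueue [18, 46], visited so far: [33]
  queue [18, 46] -> pop 18, enqueue [15, 23], visited so far: [33, 18]
  queue [46, 15, 23] -> pop 46, enqueue [none], visited so far: [33, 18, 46]
  queue [15, 23] -> pop 15, enqueue [none], visited so far: [33, 18, 46, 15]
  queue [23] -> pop 23, enqueue [19], visited so far: [33, 18, 46, 15, 23]
  queue [19] -> pop 19, enqueue [22], visited so far: [33, 18, 46, 15, 23, 19]
  queue [22] -> pop 22, enqueue [none], visited so far: [33, 18, 46, 15, 23, 19, 22]
Result: [33, 18, 46, 15, 23, 19, 22]


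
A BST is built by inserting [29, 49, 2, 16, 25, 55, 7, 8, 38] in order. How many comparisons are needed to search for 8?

Search path for 8: 29 -> 2 -> 16 -> 7 -> 8
Found: True
Comparisons: 5


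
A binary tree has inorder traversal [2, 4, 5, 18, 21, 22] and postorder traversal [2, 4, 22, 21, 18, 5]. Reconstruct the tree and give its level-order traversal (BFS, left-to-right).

Inorder:   [2, 4, 5, 18, 21, 22]
Postorder: [2, 4, 22, 21, 18, 5]
Algorithm: postorder visits root last, so walk postorder right-to-left;
each value is the root of the current inorder slice — split it at that
value, recurse on the right subtree first, then the left.
Recursive splits:
  root=5; inorder splits into left=[2, 4], right=[18, 21, 22]
  root=18; inorder splits into left=[], right=[21, 22]
  root=21; inorder splits into left=[], right=[22]
  root=22; inorder splits into left=[], right=[]
  root=4; inorder splits into left=[2], right=[]
  root=2; inorder splits into left=[], right=[]
Reconstructed level-order: [5, 4, 18, 2, 21, 22]


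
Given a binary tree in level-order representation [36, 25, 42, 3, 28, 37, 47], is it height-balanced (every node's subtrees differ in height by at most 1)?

Tree (level-order array): [36, 25, 42, 3, 28, 37, 47]
Definition: a tree is height-balanced if, at every node, |h(left) - h(right)| <= 1 (empty subtree has height -1).
Bottom-up per-node check:
  node 3: h_left=-1, h_right=-1, diff=0 [OK], height=0
  node 28: h_left=-1, h_right=-1, diff=0 [OK], height=0
  node 25: h_left=0, h_right=0, diff=0 [OK], height=1
  node 37: h_left=-1, h_right=-1, diff=0 [OK], height=0
  node 47: h_left=-1, h_right=-1, diff=0 [OK], height=0
  node 42: h_left=0, h_right=0, diff=0 [OK], height=1
  node 36: h_left=1, h_right=1, diff=0 [OK], height=2
All nodes satisfy the balance condition.
Result: Balanced


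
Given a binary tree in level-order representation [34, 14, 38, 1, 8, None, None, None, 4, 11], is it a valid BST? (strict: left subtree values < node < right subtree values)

Level-order array: [34, 14, 38, 1, 8, None, None, None, 4, 11]
Validate using subtree bounds (lo, hi): at each node, require lo < value < hi,
then recurse left with hi=value and right with lo=value.
Preorder trace (stopping at first violation):
  at node 34 with bounds (-inf, +inf): OK
  at node 14 with bounds (-inf, 34): OK
  at node 1 with bounds (-inf, 14): OK
  at node 4 with bounds (1, 14): OK
  at node 8 with bounds (14, 34): VIOLATION
Node 8 violates its bound: not (14 < 8 < 34).
Result: Not a valid BST


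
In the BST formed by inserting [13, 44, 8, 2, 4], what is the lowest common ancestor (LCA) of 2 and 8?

Tree insertion order: [13, 44, 8, 2, 4]
Tree (level-order array): [13, 8, 44, 2, None, None, None, None, 4]
In a BST, the LCA of p=2, q=8 is the first node v on the
root-to-leaf path with p <= v <= q (go left if both < v, right if both > v).
Walk from root:
  at 13: both 2 and 8 < 13, go left
  at 8: 2 <= 8 <= 8, this is the LCA
LCA = 8


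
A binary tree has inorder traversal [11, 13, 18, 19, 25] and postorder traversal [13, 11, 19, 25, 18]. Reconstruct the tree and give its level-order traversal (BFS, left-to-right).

Inorder:   [11, 13, 18, 19, 25]
Postorder: [13, 11, 19, 25, 18]
Algorithm: postorder visits root last, so walk postorder right-to-left;
each value is the root of the current inorder slice — split it at that
value, recurse on the right subtree first, then the left.
Recursive splits:
  root=18; inorder splits into left=[11, 13], right=[19, 25]
  root=25; inorder splits into left=[19], right=[]
  root=19; inorder splits into left=[], right=[]
  root=11; inorder splits into left=[], right=[13]
  root=13; inorder splits into left=[], right=[]
Reconstructed level-order: [18, 11, 25, 13, 19]


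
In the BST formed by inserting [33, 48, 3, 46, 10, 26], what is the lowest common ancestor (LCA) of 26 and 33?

Tree insertion order: [33, 48, 3, 46, 10, 26]
Tree (level-order array): [33, 3, 48, None, 10, 46, None, None, 26]
In a BST, the LCA of p=26, q=33 is the first node v on the
root-to-leaf path with p <= v <= q (go left if both < v, right if both > v).
Walk from root:
  at 33: 26 <= 33 <= 33, this is the LCA
LCA = 33


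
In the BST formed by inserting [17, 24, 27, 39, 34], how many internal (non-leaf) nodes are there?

Tree built from: [17, 24, 27, 39, 34]
Tree (level-order array): [17, None, 24, None, 27, None, 39, 34]
Rule: An internal node has at least one child.
Per-node child counts:
  node 17: 1 child(ren)
  node 24: 1 child(ren)
  node 27: 1 child(ren)
  node 39: 1 child(ren)
  node 34: 0 child(ren)
Matching nodes: [17, 24, 27, 39]
Count of internal (non-leaf) nodes: 4


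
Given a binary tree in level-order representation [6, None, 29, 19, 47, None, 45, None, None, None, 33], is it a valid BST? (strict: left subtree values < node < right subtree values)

Level-order array: [6, None, 29, 19, 47, None, 45, None, None, None, 33]
Validate using subtree bounds (lo, hi): at each node, require lo < value < hi,
then recurse left with hi=value and right with lo=value.
Preorder trace (stopping at first violation):
  at node 6 with bounds (-inf, +inf): OK
  at node 29 with bounds (6, +inf): OK
  at node 19 with bounds (6, 29): OK
  at node 45 with bounds (19, 29): VIOLATION
Node 45 violates its bound: not (19 < 45 < 29).
Result: Not a valid BST


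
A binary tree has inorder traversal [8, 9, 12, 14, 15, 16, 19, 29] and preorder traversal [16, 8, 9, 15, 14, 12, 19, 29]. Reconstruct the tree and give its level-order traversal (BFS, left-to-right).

Inorder:  [8, 9, 12, 14, 15, 16, 19, 29]
Preorder: [16, 8, 9, 15, 14, 12, 19, 29]
Algorithm: preorder visits root first, so consume preorder in order;
for each root, split the current inorder slice at that value into
left-subtree inorder and right-subtree inorder, then recurse.
Recursive splits:
  root=16; inorder splits into left=[8, 9, 12, 14, 15], right=[19, 29]
  root=8; inorder splits into left=[], right=[9, 12, 14, 15]
  root=9; inorder splits into left=[], right=[12, 14, 15]
  root=15; inorder splits into left=[12, 14], right=[]
  root=14; inorder splits into left=[12], right=[]
  root=12; inorder splits into left=[], right=[]
  root=19; inorder splits into left=[], right=[29]
  root=29; inorder splits into left=[], right=[]
Reconstructed level-order: [16, 8, 19, 9, 29, 15, 14, 12]


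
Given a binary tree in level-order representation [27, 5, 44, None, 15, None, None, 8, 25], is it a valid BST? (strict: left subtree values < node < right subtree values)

Level-order array: [27, 5, 44, None, 15, None, None, 8, 25]
Validate using subtree bounds (lo, hi): at each node, require lo < value < hi,
then recurse left with hi=value and right with lo=value.
Preorder trace (stopping at first violation):
  at node 27 with bounds (-inf, +inf): OK
  at node 5 with bounds (-inf, 27): OK
  at node 15 with bounds (5, 27): OK
  at node 8 with bounds (5, 15): OK
  at node 25 with bounds (15, 27): OK
  at node 44 with bounds (27, +inf): OK
No violation found at any node.
Result: Valid BST


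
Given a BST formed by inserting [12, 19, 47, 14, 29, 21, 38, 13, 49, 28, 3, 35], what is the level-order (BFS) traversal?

Tree insertion order: [12, 19, 47, 14, 29, 21, 38, 13, 49, 28, 3, 35]
Tree (level-order array): [12, 3, 19, None, None, 14, 47, 13, None, 29, 49, None, None, 21, 38, None, None, None, 28, 35]
BFS from the root, enqueuing left then right child of each popped node:
  queue [12] -> pop 12, enqueue [3, 19], visited so far: [12]
  queue [3, 19] -> pop 3, enqueue [none], visited so far: [12, 3]
  queue [19] -> pop 19, enqueue [14, 47], visited so far: [12, 3, 19]
  queue [14, 47] -> pop 14, enqueue [13], visited so far: [12, 3, 19, 14]
  queue [47, 13] -> pop 47, enqueue [29, 49], visited so far: [12, 3, 19, 14, 47]
  queue [13, 29, 49] -> pop 13, enqueue [none], visited so far: [12, 3, 19, 14, 47, 13]
  queue [29, 49] -> pop 29, enqueue [21, 38], visited so far: [12, 3, 19, 14, 47, 13, 29]
  queue [49, 21, 38] -> pop 49, enqueue [none], visited so far: [12, 3, 19, 14, 47, 13, 29, 49]
  queue [21, 38] -> pop 21, enqueue [28], visited so far: [12, 3, 19, 14, 47, 13, 29, 49, 21]
  queue [38, 28] -> pop 38, enqueue [35], visited so far: [12, 3, 19, 14, 47, 13, 29, 49, 21, 38]
  queue [28, 35] -> pop 28, enqueue [none], visited so far: [12, 3, 19, 14, 47, 13, 29, 49, 21, 38, 28]
  queue [35] -> pop 35, enqueue [none], visited so far: [12, 3, 19, 14, 47, 13, 29, 49, 21, 38, 28, 35]
Result: [12, 3, 19, 14, 47, 13, 29, 49, 21, 38, 28, 35]


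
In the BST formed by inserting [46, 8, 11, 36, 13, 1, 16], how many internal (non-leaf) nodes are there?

Tree built from: [46, 8, 11, 36, 13, 1, 16]
Tree (level-order array): [46, 8, None, 1, 11, None, None, None, 36, 13, None, None, 16]
Rule: An internal node has at least one child.
Per-node child counts:
  node 46: 1 child(ren)
  node 8: 2 child(ren)
  node 1: 0 child(ren)
  node 11: 1 child(ren)
  node 36: 1 child(ren)
  node 13: 1 child(ren)
  node 16: 0 child(ren)
Matching nodes: [46, 8, 11, 36, 13]
Count of internal (non-leaf) nodes: 5


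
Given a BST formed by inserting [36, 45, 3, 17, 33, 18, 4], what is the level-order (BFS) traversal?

Tree insertion order: [36, 45, 3, 17, 33, 18, 4]
Tree (level-order array): [36, 3, 45, None, 17, None, None, 4, 33, None, None, 18]
BFS from the root, enqueuing left then right child of each popped node:
  queue [36] -> pop 36, enqueue [3, 45], visited so far: [36]
  queue [3, 45] -> pop 3, enqueue [17], visited so far: [36, 3]
  queue [45, 17] -> pop 45, enqueue [none], visited so far: [36, 3, 45]
  queue [17] -> pop 17, enqueue [4, 33], visited so far: [36, 3, 45, 17]
  queue [4, 33] -> pop 4, enqueue [none], visited so far: [36, 3, 45, 17, 4]
  queue [33] -> pop 33, enqueue [18], visited so far: [36, 3, 45, 17, 4, 33]
  queue [18] -> pop 18, enqueue [none], visited so far: [36, 3, 45, 17, 4, 33, 18]
Result: [36, 3, 45, 17, 4, 33, 18]


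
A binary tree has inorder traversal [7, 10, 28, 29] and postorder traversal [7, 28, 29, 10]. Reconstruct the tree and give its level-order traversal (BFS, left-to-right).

Inorder:   [7, 10, 28, 29]
Postorder: [7, 28, 29, 10]
Algorithm: postorder visits root last, so walk postorder right-to-left;
each value is the root of the current inorder slice — split it at that
value, recurse on the right subtree first, then the left.
Recursive splits:
  root=10; inorder splits into left=[7], right=[28, 29]
  root=29; inorder splits into left=[28], right=[]
  root=28; inorder splits into left=[], right=[]
  root=7; inorder splits into left=[], right=[]
Reconstructed level-order: [10, 7, 29, 28]


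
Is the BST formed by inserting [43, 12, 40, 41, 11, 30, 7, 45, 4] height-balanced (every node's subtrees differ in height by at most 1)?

Tree (level-order array): [43, 12, 45, 11, 40, None, None, 7, None, 30, 41, 4]
Definition: a tree is height-balanced if, at every node, |h(left) - h(right)| <= 1 (empty subtree has height -1).
Bottom-up per-node check:
  node 4: h_left=-1, h_right=-1, diff=0 [OK], height=0
  node 7: h_left=0, h_right=-1, diff=1 [OK], height=1
  node 11: h_left=1, h_right=-1, diff=2 [FAIL (|1--1|=2 > 1)], height=2
  node 30: h_left=-1, h_right=-1, diff=0 [OK], height=0
  node 41: h_left=-1, h_right=-1, diff=0 [OK], height=0
  node 40: h_left=0, h_right=0, diff=0 [OK], height=1
  node 12: h_left=2, h_right=1, diff=1 [OK], height=3
  node 45: h_left=-1, h_right=-1, diff=0 [OK], height=0
  node 43: h_left=3, h_right=0, diff=3 [FAIL (|3-0|=3 > 1)], height=4
Node 11 violates the condition: |1 - -1| = 2 > 1.
Result: Not balanced


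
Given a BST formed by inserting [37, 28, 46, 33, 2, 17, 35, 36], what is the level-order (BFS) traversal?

Tree insertion order: [37, 28, 46, 33, 2, 17, 35, 36]
Tree (level-order array): [37, 28, 46, 2, 33, None, None, None, 17, None, 35, None, None, None, 36]
BFS from the root, enqueuing left then right child of each popped node:
  queue [37] -> pop 37, enqueue [28, 46], visited so far: [37]
  queue [28, 46] -> pop 28, enqueue [2, 33], visited so far: [37, 28]
  queue [46, 2, 33] -> pop 46, enqueue [none], visited so far: [37, 28, 46]
  queue [2, 33] -> pop 2, enqueue [17], visited so far: [37, 28, 46, 2]
  queue [33, 17] -> pop 33, enqueue [35], visited so far: [37, 28, 46, 2, 33]
  queue [17, 35] -> pop 17, enqueue [none], visited so far: [37, 28, 46, 2, 33, 17]
  queue [35] -> pop 35, enqueue [36], visited so far: [37, 28, 46, 2, 33, 17, 35]
  queue [36] -> pop 36, enqueue [none], visited so far: [37, 28, 46, 2, 33, 17, 35, 36]
Result: [37, 28, 46, 2, 33, 17, 35, 36]


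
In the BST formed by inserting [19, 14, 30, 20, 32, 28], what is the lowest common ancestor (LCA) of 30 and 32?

Tree insertion order: [19, 14, 30, 20, 32, 28]
Tree (level-order array): [19, 14, 30, None, None, 20, 32, None, 28]
In a BST, the LCA of p=30, q=32 is the first node v on the
root-to-leaf path with p <= v <= q (go left if both < v, right if both > v).
Walk from root:
  at 19: both 30 and 32 > 19, go right
  at 30: 30 <= 30 <= 32, this is the LCA
LCA = 30


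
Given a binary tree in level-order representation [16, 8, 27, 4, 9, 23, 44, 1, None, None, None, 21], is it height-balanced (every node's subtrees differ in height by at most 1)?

Tree (level-order array): [16, 8, 27, 4, 9, 23, 44, 1, None, None, None, 21]
Definition: a tree is height-balanced if, at every node, |h(left) - h(right)| <= 1 (empty subtree has height -1).
Bottom-up per-node check:
  node 1: h_left=-1, h_right=-1, diff=0 [OK], height=0
  node 4: h_left=0, h_right=-1, diff=1 [OK], height=1
  node 9: h_left=-1, h_right=-1, diff=0 [OK], height=0
  node 8: h_left=1, h_right=0, diff=1 [OK], height=2
  node 21: h_left=-1, h_right=-1, diff=0 [OK], height=0
  node 23: h_left=0, h_right=-1, diff=1 [OK], height=1
  node 44: h_left=-1, h_right=-1, diff=0 [OK], height=0
  node 27: h_left=1, h_right=0, diff=1 [OK], height=2
  node 16: h_left=2, h_right=2, diff=0 [OK], height=3
All nodes satisfy the balance condition.
Result: Balanced


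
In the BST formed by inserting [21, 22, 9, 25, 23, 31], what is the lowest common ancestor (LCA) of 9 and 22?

Tree insertion order: [21, 22, 9, 25, 23, 31]
Tree (level-order array): [21, 9, 22, None, None, None, 25, 23, 31]
In a BST, the LCA of p=9, q=22 is the first node v on the
root-to-leaf path with p <= v <= q (go left if both < v, right if both > v).
Walk from root:
  at 21: 9 <= 21 <= 22, this is the LCA
LCA = 21


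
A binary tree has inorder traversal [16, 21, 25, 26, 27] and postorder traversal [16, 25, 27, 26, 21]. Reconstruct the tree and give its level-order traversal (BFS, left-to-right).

Inorder:   [16, 21, 25, 26, 27]
Postorder: [16, 25, 27, 26, 21]
Algorithm: postorder visits root last, so walk postorder right-to-left;
each value is the root of the current inorder slice — split it at that
value, recurse on the right subtree first, then the left.
Recursive splits:
  root=21; inorder splits into left=[16], right=[25, 26, 27]
  root=26; inorder splits into left=[25], right=[27]
  root=27; inorder splits into left=[], right=[]
  root=25; inorder splits into left=[], right=[]
  root=16; inorder splits into left=[], right=[]
Reconstructed level-order: [21, 16, 26, 25, 27]


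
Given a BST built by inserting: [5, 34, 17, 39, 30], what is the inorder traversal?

Tree insertion order: [5, 34, 17, 39, 30]
Tree (level-order array): [5, None, 34, 17, 39, None, 30]
Inorder traversal: [5, 17, 30, 34, 39]


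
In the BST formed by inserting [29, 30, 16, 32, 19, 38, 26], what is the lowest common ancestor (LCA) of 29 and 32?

Tree insertion order: [29, 30, 16, 32, 19, 38, 26]
Tree (level-order array): [29, 16, 30, None, 19, None, 32, None, 26, None, 38]
In a BST, the LCA of p=29, q=32 is the first node v on the
root-to-leaf path with p <= v <= q (go left if both < v, right if both > v).
Walk from root:
  at 29: 29 <= 29 <= 32, this is the LCA
LCA = 29


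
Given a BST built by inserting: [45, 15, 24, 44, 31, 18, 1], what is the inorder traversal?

Tree insertion order: [45, 15, 24, 44, 31, 18, 1]
Tree (level-order array): [45, 15, None, 1, 24, None, None, 18, 44, None, None, 31]
Inorder traversal: [1, 15, 18, 24, 31, 44, 45]


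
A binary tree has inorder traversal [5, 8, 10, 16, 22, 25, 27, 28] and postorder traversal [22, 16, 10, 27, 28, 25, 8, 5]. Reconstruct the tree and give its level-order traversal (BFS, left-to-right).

Inorder:   [5, 8, 10, 16, 22, 25, 27, 28]
Postorder: [22, 16, 10, 27, 28, 25, 8, 5]
Algorithm: postorder visits root last, so walk postorder right-to-left;
each value is the root of the current inorder slice — split it at that
value, recurse on the right subtree first, then the left.
Recursive splits:
  root=5; inorder splits into left=[], right=[8, 10, 16, 22, 25, 27, 28]
  root=8; inorder splits into left=[], right=[10, 16, 22, 25, 27, 28]
  root=25; inorder splits into left=[10, 16, 22], right=[27, 28]
  root=28; inorder splits into left=[27], right=[]
  root=27; inorder splits into left=[], right=[]
  root=10; inorder splits into left=[], right=[16, 22]
  root=16; inorder splits into left=[], right=[22]
  root=22; inorder splits into left=[], right=[]
Reconstructed level-order: [5, 8, 25, 10, 28, 16, 27, 22]


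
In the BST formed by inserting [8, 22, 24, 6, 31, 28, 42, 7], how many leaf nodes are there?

Tree built from: [8, 22, 24, 6, 31, 28, 42, 7]
Tree (level-order array): [8, 6, 22, None, 7, None, 24, None, None, None, 31, 28, 42]
Rule: A leaf has 0 children.
Per-node child counts:
  node 8: 2 child(ren)
  node 6: 1 child(ren)
  node 7: 0 child(ren)
  node 22: 1 child(ren)
  node 24: 1 child(ren)
  node 31: 2 child(ren)
  node 28: 0 child(ren)
  node 42: 0 child(ren)
Matching nodes: [7, 28, 42]
Count of leaf nodes: 3


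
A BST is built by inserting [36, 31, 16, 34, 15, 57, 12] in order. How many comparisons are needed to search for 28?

Search path for 28: 36 -> 31 -> 16
Found: False
Comparisons: 3


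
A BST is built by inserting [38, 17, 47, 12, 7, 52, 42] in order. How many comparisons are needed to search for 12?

Search path for 12: 38 -> 17 -> 12
Found: True
Comparisons: 3


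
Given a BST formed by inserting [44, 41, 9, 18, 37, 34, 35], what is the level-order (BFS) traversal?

Tree insertion order: [44, 41, 9, 18, 37, 34, 35]
Tree (level-order array): [44, 41, None, 9, None, None, 18, None, 37, 34, None, None, 35]
BFS from the root, enqueuing left then right child of each popped node:
  queue [44] -> pop 44, enqueue [41], visited so far: [44]
  queue [41] -> pop 41, enqueue [9], visited so far: [44, 41]
  queue [9] -> pop 9, enqueue [18], visited so far: [44, 41, 9]
  queue [18] -> pop 18, enqueue [37], visited so far: [44, 41, 9, 18]
  queue [37] -> pop 37, enqueue [34], visited so far: [44, 41, 9, 18, 37]
  queue [34] -> pop 34, enqueue [35], visited so far: [44, 41, 9, 18, 37, 34]
  queue [35] -> pop 35, enqueue [none], visited so far: [44, 41, 9, 18, 37, 34, 35]
Result: [44, 41, 9, 18, 37, 34, 35]


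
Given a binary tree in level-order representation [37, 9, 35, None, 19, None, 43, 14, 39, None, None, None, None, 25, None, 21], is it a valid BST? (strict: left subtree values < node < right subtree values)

Level-order array: [37, 9, 35, None, 19, None, 43, 14, 39, None, None, None, None, 25, None, 21]
Validate using subtree bounds (lo, hi): at each node, require lo < value < hi,
then recurse left with hi=value and right with lo=value.
Preorder trace (stopping at first violation):
  at node 37 with bounds (-inf, +inf): OK
  at node 9 with bounds (-inf, 37): OK
  at node 19 with bounds (9, 37): OK
  at node 14 with bounds (9, 19): OK
  at node 39 with bounds (19, 37): VIOLATION
Node 39 violates its bound: not (19 < 39 < 37).
Result: Not a valid BST


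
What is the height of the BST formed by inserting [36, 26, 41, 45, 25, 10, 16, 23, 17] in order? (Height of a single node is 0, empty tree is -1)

Insertion order: [36, 26, 41, 45, 25, 10, 16, 23, 17]
Tree (level-order array): [36, 26, 41, 25, None, None, 45, 10, None, None, None, None, 16, None, 23, 17]
Compute height bottom-up (empty subtree = -1):
  height(17) = 1 + max(-1, -1) = 0
  height(23) = 1 + max(0, -1) = 1
  height(16) = 1 + max(-1, 1) = 2
  height(10) = 1 + max(-1, 2) = 3
  height(25) = 1 + max(3, -1) = 4
  height(26) = 1 + max(4, -1) = 5
  height(45) = 1 + max(-1, -1) = 0
  height(41) = 1 + max(-1, 0) = 1
  height(36) = 1 + max(5, 1) = 6
Height = 6
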